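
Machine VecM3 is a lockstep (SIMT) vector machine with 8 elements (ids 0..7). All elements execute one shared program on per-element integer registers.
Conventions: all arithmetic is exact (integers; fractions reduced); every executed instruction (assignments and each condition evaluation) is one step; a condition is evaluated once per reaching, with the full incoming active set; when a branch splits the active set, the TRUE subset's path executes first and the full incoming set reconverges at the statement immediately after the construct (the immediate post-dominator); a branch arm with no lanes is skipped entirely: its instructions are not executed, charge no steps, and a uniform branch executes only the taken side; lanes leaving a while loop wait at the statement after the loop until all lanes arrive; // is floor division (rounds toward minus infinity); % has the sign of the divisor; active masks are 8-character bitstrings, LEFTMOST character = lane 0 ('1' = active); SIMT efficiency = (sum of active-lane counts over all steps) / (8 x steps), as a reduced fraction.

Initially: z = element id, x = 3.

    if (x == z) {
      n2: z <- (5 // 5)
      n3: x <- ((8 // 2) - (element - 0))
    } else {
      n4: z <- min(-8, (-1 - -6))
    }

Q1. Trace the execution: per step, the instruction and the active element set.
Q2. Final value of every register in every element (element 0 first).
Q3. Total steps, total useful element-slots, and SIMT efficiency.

step 0: eval (x == z)                11111111
step 1: z <- (5 // 5)                00010000
step 2: x <- ((8 // 2) - (element - 0)) 00010000
step 3: z <- min(-8, (-1 - -6))      11101111

Answer: 4 steps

z: -8,-8,-8,1,-8,-8,-8,-8
x: 3,3,3,1,3,3,3,3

steps = 4; useful = 17; efficiency = 17/32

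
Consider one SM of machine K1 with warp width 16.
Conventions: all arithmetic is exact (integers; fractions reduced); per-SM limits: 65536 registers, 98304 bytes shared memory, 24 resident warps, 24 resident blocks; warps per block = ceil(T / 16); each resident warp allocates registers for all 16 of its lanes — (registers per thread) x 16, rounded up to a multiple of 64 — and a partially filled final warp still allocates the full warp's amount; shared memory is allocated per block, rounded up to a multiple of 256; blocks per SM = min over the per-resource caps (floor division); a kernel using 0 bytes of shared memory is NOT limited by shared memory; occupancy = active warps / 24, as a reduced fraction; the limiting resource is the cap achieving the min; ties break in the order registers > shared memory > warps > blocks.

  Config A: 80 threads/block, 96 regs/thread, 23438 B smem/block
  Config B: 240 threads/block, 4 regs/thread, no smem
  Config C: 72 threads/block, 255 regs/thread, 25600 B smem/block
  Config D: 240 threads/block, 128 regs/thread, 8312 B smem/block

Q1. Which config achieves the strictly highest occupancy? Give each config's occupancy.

occupancies: A 5/6, B 5/8, C 5/8, D 5/8

Answer: A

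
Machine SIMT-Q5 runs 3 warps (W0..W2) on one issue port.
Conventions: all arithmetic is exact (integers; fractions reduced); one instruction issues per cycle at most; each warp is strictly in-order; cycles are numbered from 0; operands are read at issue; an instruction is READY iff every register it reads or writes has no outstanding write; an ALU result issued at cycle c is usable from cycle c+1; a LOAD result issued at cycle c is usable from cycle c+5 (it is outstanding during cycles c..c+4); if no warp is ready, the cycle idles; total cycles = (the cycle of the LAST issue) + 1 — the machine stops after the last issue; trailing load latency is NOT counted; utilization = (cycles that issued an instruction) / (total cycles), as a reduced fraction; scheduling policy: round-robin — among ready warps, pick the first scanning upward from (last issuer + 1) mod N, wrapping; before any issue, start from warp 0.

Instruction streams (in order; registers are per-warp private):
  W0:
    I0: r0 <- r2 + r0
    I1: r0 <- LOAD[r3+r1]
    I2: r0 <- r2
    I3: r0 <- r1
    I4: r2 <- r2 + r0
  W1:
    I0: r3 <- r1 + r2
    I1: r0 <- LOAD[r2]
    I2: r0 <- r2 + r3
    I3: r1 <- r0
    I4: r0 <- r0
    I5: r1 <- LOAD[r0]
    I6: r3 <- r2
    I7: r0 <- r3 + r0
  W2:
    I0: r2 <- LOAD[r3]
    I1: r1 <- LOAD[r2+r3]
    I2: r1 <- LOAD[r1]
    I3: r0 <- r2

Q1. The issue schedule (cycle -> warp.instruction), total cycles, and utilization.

cycle 0: W0.I0
cycle 1: W1.I0
cycle 2: W2.I0
cycle 3: W0.I1
cycle 4: W1.I1
cycle 5: idle
cycle 6: idle
cycle 7: W2.I1
cycle 8: W0.I2
cycle 9: W1.I2
cycle 10: W0.I3
cycle 11: W1.I3
cycle 12: W2.I2
cycle 13: W0.I4
cycle 14: W1.I4
cycle 15: W2.I3
cycle 16: W1.I5
cycle 17: W1.I6
cycle 18: W1.I7

Answer: 19 cycles, utilization 17/19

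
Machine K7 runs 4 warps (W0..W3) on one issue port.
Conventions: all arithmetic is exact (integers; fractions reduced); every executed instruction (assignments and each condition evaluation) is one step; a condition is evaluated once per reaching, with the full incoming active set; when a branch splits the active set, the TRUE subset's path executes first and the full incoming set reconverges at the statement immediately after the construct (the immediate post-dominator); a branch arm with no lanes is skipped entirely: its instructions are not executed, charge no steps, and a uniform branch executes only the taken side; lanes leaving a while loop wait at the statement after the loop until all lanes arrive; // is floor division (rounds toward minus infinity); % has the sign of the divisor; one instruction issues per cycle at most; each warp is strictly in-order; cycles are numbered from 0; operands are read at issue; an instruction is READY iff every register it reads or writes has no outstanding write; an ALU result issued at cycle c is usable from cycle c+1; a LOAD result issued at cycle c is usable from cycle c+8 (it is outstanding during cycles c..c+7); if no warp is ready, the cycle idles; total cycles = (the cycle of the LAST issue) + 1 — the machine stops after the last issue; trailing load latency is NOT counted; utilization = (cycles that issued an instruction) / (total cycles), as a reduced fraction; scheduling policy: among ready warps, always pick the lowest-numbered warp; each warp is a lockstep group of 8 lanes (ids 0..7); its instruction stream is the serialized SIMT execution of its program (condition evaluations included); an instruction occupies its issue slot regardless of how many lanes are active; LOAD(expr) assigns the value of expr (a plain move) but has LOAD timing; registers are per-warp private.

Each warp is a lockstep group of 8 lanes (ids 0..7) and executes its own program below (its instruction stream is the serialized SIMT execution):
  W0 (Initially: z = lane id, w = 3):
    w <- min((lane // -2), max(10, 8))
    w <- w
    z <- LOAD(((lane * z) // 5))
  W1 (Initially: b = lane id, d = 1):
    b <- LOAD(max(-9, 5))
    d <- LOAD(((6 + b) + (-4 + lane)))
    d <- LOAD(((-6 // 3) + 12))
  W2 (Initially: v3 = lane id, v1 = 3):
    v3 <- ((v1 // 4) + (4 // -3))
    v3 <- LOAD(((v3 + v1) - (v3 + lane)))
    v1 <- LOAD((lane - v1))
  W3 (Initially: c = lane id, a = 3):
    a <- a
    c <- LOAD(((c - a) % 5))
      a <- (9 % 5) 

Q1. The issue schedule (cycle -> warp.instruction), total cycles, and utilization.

cycle 0: W0.I0
cycle 1: W0.I1
cycle 2: W0.I2
cycle 3: W1.I0
cycle 4: W2.I0
cycle 5: W2.I1
cycle 6: W2.I2
cycle 7: W3.I0
cycle 8: W3.I1
cycle 9: W3.I2
cycle 10: idle
cycle 11: W1.I1
cycle 12: idle
cycle 13: idle
cycle 14: idle
cycle 15: idle
cycle 16: idle
cycle 17: idle
cycle 18: idle
cycle 19: W1.I2

Answer: 20 cycles, utilization 3/5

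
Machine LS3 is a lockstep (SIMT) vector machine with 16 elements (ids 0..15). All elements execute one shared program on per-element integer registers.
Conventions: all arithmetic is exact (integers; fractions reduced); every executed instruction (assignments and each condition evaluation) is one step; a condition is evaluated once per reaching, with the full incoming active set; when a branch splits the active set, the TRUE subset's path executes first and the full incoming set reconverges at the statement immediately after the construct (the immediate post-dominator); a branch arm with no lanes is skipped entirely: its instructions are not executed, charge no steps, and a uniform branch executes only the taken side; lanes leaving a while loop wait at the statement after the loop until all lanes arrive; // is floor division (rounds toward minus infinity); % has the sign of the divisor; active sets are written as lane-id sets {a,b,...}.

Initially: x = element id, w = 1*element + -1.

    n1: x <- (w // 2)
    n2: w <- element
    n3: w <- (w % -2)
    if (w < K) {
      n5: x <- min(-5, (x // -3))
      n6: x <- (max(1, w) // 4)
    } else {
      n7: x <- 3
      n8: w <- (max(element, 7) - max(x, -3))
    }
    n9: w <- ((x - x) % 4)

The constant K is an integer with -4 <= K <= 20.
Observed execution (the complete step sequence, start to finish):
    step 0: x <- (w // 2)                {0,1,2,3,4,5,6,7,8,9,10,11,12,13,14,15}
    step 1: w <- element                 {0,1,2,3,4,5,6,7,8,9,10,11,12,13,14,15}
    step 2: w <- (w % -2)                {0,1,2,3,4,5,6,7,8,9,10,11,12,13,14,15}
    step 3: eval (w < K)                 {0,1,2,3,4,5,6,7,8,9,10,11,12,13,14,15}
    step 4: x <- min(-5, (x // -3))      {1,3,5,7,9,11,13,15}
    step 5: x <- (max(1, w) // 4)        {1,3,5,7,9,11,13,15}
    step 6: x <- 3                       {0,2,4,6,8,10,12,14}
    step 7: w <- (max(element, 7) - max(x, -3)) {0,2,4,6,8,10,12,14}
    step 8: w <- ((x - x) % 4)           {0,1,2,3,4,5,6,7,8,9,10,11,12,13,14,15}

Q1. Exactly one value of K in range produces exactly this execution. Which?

Answer: K = 0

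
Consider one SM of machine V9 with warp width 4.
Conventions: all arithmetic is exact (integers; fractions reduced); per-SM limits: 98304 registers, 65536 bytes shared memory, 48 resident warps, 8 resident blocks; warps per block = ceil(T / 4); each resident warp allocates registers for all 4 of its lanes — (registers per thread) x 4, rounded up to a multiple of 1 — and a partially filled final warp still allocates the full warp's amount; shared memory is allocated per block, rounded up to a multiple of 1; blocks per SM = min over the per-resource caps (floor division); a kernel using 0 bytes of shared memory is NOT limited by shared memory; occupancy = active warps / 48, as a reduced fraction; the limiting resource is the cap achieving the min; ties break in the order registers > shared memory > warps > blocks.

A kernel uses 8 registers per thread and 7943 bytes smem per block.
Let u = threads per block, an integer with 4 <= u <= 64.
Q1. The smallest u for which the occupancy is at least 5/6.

Answer: u = 17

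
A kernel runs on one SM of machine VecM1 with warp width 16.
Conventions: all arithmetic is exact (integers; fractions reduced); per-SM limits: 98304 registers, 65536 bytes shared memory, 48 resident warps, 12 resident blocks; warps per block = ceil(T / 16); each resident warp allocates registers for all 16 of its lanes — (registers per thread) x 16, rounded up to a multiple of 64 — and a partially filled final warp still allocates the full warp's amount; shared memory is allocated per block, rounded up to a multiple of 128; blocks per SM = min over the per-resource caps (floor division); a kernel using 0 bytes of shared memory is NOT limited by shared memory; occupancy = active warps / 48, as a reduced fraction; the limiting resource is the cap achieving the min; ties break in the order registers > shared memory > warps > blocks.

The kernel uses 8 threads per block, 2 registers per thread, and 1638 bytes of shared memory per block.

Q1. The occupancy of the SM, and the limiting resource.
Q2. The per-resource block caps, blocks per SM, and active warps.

Answer: occupancy 1/4, limited by blocks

registers: 1536 blocks
shared memory: 39 blocks
warps: 48 blocks
blocks: 12 blocks

Answer: 12 blocks, 12 active warps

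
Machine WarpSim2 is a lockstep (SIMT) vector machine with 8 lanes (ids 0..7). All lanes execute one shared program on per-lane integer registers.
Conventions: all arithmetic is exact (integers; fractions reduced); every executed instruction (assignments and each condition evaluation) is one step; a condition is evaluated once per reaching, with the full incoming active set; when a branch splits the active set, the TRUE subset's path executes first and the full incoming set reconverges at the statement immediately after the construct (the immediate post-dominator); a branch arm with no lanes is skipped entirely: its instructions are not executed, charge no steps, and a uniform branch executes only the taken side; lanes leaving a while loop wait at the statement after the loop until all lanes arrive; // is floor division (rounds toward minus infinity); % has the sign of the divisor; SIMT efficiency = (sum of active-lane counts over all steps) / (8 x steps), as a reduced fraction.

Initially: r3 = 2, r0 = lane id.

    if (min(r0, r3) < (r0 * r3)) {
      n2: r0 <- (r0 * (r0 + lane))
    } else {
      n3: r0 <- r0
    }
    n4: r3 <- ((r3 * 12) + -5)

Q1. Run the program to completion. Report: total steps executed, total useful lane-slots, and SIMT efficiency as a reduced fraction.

Answer: 4 steps, 24 useful, 3/4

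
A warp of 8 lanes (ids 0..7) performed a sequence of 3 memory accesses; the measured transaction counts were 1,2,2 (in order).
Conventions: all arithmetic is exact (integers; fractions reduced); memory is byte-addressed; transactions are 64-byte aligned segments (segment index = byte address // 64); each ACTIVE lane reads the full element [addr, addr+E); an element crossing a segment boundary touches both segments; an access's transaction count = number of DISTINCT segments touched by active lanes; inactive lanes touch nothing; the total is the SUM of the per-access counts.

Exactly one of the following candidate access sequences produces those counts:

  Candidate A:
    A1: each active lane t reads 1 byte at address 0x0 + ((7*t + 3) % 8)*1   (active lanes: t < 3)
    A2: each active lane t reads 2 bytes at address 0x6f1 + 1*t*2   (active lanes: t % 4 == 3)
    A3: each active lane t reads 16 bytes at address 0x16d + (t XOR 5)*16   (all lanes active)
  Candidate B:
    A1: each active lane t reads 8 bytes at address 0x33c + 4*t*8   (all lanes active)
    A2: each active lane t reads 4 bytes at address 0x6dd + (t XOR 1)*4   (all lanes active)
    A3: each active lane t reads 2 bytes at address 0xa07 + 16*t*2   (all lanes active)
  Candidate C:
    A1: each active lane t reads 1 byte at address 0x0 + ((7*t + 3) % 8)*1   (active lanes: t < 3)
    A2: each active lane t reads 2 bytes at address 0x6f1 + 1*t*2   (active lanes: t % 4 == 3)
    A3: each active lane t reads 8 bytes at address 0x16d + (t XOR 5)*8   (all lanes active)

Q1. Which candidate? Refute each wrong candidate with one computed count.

A: A3 gives 3 transactions, not 2
B: A1 gives 5 transactions, not 1
C: all counts match (1,2,2)

Answer: C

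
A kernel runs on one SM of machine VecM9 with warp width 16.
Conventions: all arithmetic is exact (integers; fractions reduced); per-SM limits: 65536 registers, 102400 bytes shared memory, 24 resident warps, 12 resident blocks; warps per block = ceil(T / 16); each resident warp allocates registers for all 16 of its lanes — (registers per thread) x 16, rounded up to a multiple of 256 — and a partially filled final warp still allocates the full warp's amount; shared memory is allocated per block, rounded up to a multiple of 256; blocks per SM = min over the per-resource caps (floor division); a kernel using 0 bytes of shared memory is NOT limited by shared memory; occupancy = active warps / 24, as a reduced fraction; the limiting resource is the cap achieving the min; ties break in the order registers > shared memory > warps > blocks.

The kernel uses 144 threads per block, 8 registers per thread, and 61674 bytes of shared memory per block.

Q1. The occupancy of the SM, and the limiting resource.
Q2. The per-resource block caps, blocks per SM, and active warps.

Answer: occupancy 3/8, limited by shared memory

registers: 28 blocks
shared memory: 1 block
warps: 2 blocks
blocks: 12 blocks

Answer: 1 block, 9 active warps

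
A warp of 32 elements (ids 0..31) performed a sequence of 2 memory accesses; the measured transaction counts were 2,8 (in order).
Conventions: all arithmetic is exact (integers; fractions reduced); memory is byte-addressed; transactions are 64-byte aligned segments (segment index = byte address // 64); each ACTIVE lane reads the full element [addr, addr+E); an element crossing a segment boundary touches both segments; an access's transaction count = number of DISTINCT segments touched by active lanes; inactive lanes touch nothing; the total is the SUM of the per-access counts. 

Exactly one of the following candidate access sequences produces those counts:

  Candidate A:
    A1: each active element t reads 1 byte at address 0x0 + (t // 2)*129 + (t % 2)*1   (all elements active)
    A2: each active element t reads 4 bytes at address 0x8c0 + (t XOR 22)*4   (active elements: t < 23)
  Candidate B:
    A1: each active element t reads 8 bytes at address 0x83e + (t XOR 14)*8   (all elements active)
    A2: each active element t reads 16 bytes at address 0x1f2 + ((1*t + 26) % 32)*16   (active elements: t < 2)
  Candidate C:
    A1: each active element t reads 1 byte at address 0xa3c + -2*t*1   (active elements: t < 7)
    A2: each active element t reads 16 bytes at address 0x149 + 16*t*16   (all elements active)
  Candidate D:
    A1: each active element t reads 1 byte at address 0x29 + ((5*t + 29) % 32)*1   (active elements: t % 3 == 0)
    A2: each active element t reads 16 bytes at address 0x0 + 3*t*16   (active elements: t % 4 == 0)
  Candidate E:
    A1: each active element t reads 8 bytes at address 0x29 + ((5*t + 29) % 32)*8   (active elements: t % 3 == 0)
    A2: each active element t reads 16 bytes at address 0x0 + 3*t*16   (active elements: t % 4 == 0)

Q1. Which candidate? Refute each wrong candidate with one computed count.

A: A1 gives 16 transactions, not 2
B: A1 gives 5 transactions, not 2
C: A1 gives 1 transaction, not 2
E: A1 gives 4 transactions, not 2
D: all counts match (2,8)

Answer: D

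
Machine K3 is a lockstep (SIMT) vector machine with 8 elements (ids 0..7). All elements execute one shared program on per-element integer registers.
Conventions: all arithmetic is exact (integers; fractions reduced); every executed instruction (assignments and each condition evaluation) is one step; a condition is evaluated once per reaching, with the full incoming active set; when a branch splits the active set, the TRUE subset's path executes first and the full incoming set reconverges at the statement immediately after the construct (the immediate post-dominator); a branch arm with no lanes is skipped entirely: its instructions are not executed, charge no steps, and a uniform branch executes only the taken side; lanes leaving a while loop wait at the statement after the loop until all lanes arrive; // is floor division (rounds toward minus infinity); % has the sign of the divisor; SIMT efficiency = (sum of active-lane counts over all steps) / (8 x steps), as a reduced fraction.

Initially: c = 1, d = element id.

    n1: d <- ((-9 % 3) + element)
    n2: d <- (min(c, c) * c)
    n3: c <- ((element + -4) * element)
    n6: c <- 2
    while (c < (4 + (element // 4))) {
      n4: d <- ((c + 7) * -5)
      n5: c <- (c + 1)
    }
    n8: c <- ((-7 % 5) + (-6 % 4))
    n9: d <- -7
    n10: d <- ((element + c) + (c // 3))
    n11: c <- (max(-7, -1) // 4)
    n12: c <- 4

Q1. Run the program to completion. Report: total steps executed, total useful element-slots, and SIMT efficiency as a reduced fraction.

Answer: 19 steps, 140 useful, 35/38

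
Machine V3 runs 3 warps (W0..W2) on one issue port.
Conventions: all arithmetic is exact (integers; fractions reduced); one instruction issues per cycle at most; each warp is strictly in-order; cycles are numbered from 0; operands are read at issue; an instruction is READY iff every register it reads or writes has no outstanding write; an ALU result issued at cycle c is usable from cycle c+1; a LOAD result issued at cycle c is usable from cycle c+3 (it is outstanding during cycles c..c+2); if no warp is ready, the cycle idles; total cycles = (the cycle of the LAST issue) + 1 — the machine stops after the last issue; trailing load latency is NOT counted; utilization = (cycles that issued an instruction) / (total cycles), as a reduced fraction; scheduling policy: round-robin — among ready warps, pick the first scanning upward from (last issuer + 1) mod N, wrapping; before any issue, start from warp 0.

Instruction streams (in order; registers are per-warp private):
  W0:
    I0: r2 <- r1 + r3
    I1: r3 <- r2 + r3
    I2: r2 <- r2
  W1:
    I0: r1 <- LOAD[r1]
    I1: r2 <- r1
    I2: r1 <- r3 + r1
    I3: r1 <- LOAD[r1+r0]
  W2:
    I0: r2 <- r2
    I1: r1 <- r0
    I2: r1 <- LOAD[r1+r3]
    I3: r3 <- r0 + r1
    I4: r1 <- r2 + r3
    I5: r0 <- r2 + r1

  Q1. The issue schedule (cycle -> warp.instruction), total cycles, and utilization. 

cycle 0: W0.I0
cycle 1: W1.I0
cycle 2: W2.I0
cycle 3: W0.I1
cycle 4: W1.I1
cycle 5: W2.I1
cycle 6: W0.I2
cycle 7: W1.I2
cycle 8: W2.I2
cycle 9: W1.I3
cycle 10: idle
cycle 11: W2.I3
cycle 12: W2.I4
cycle 13: W2.I5

Answer: 14 cycles, utilization 13/14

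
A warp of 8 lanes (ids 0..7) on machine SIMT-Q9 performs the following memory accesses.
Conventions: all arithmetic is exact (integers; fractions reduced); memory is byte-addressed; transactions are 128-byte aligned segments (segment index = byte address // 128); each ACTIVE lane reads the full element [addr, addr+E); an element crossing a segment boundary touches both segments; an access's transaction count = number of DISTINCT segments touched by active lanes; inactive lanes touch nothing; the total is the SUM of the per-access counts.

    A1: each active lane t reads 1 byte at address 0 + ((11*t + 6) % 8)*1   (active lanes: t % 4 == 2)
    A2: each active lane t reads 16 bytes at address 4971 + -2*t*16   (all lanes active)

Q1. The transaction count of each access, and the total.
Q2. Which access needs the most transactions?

A1: 1 transaction
A2: 2 transactions

Answer: 1,2; total 3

Answer: A2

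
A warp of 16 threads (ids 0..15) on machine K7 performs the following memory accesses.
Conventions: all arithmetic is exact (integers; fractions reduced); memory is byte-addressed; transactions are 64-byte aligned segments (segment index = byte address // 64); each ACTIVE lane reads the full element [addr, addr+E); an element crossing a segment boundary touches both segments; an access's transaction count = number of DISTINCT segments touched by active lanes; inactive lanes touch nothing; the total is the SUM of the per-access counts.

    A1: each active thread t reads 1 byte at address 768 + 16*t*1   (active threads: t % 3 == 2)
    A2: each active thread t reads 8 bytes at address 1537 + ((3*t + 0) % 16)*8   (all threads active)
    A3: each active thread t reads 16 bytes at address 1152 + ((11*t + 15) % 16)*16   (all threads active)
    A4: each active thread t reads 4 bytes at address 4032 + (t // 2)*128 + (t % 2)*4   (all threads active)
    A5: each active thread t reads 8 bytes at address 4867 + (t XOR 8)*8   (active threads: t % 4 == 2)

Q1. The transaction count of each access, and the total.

A1: 4 transactions
A2: 3 transactions
A3: 4 transactions
A4: 8 transactions
A5: 2 transactions

Answer: 4,3,4,8,2; total 21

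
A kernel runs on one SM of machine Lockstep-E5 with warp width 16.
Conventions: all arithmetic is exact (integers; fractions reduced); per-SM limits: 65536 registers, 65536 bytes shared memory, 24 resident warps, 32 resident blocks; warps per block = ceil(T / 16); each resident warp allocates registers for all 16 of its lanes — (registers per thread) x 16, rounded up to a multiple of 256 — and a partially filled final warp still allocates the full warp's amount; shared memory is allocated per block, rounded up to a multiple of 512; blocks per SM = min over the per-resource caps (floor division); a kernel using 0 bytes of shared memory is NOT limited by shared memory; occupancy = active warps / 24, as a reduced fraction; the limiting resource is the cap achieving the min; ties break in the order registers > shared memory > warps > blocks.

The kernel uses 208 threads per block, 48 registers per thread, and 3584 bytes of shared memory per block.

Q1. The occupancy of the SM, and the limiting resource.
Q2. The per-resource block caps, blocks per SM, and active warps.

Answer: occupancy 13/24, limited by warps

registers: 6 blocks
shared memory: 18 blocks
warps: 1 block
blocks: 32 blocks

Answer: 1 block, 13 active warps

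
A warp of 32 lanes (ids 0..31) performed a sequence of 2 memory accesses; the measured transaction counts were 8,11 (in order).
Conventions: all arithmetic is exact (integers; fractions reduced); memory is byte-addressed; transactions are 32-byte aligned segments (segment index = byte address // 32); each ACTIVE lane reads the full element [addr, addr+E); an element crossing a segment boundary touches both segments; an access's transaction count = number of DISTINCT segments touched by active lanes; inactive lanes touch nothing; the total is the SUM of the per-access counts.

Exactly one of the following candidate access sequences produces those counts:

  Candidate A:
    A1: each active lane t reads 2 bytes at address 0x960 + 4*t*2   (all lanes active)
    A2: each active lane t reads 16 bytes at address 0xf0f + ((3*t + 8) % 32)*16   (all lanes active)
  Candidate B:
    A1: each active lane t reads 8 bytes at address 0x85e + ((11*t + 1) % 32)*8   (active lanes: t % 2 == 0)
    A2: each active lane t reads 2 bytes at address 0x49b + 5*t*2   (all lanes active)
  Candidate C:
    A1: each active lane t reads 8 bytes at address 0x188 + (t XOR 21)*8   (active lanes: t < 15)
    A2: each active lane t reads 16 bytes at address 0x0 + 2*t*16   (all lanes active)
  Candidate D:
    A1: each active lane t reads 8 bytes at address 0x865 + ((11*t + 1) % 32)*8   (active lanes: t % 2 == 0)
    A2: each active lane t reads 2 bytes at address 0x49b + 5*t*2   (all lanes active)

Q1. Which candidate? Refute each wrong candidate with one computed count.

A: A2 gives 17 transactions, not 11
C: A1 gives 5 transactions, not 8
D: A1 gives 9 transactions, not 8
B: all counts match (8,11)

Answer: B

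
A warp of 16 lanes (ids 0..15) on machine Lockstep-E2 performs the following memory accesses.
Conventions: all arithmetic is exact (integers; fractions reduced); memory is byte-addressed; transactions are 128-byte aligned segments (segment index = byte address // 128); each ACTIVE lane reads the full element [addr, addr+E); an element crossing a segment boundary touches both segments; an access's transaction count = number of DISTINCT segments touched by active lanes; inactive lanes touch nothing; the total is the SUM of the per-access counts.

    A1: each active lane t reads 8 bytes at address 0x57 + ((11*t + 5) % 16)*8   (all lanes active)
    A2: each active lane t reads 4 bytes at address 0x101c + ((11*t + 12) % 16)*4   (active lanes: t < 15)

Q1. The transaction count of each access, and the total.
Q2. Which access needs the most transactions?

A1: 2 transactions
A2: 1 transaction

Answer: 2,1; total 3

Answer: A1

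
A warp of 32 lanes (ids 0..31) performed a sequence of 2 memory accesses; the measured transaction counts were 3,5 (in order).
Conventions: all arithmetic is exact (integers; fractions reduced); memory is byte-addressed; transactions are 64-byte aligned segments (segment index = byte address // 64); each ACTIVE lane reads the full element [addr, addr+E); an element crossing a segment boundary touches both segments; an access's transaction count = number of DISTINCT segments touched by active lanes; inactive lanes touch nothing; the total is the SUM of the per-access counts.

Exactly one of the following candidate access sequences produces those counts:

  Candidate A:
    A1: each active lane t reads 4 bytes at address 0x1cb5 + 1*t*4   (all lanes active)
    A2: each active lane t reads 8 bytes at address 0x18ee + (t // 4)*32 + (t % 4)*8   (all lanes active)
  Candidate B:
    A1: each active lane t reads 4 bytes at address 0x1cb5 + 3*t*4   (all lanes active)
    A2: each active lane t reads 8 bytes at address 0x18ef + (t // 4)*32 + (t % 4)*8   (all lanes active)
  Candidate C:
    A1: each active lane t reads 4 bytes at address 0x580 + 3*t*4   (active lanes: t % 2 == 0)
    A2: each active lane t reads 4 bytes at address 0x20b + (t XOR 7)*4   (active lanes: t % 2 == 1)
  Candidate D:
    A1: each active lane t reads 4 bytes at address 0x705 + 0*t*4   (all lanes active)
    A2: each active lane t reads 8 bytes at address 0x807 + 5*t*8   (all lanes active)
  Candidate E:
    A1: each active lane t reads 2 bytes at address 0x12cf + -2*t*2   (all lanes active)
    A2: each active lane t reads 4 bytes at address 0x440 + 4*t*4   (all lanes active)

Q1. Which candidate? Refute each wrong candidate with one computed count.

B: A1 gives 7 transactions, not 3
C: A1 gives 6 transactions, not 3
D: A1 gives 1 transaction, not 3
E: A2 gives 8 transactions, not 5
A: all counts match (3,5)

Answer: A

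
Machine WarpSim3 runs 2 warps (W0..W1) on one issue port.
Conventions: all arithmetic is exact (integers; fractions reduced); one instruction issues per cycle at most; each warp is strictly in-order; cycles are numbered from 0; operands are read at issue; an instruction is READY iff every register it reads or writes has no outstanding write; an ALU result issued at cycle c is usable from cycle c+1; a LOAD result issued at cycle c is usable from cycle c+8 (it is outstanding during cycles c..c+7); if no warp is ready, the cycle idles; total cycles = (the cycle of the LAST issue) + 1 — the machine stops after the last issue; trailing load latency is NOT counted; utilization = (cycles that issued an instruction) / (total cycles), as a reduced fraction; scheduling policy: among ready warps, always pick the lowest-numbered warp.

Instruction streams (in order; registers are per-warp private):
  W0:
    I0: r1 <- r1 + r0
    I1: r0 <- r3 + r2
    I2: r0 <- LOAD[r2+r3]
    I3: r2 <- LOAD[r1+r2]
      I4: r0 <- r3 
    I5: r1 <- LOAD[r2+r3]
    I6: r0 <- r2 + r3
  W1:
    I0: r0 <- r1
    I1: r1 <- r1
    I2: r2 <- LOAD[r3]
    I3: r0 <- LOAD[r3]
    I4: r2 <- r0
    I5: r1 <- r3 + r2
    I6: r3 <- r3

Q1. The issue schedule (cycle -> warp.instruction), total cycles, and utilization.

cycle 0: W0.I0
cycle 1: W0.I1
cycle 2: W0.I2
cycle 3: W0.I3
cycle 4: W1.I0
cycle 5: W1.I1
cycle 6: W1.I2
cycle 7: W1.I3
cycle 8: idle
cycle 9: idle
cycle 10: W0.I4
cycle 11: W0.I5
cycle 12: W0.I6
cycle 13: idle
cycle 14: idle
cycle 15: W1.I4
cycle 16: W1.I5
cycle 17: W1.I6

Answer: 18 cycles, utilization 7/9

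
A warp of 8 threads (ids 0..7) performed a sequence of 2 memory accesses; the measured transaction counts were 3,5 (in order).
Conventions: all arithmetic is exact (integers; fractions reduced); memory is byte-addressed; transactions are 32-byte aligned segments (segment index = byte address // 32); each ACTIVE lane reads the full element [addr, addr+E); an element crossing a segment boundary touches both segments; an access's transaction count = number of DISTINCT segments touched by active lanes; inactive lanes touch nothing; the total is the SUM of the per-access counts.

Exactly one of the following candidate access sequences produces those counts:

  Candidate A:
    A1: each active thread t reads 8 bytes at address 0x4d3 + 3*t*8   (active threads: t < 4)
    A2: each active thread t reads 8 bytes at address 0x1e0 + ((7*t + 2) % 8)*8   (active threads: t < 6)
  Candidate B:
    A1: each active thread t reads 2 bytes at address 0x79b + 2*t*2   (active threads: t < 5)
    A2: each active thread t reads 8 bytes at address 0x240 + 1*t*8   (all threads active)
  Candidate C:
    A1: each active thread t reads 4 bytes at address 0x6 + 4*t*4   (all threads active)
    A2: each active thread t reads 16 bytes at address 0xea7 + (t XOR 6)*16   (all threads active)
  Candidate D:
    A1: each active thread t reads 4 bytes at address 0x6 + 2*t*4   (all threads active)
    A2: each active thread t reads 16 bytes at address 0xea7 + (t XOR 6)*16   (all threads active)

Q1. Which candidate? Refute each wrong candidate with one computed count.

A: A1 gives 4 transactions, not 3
B: A1 gives 2 transactions, not 3
C: A1 gives 4 transactions, not 3
D: all counts match (3,5)

Answer: D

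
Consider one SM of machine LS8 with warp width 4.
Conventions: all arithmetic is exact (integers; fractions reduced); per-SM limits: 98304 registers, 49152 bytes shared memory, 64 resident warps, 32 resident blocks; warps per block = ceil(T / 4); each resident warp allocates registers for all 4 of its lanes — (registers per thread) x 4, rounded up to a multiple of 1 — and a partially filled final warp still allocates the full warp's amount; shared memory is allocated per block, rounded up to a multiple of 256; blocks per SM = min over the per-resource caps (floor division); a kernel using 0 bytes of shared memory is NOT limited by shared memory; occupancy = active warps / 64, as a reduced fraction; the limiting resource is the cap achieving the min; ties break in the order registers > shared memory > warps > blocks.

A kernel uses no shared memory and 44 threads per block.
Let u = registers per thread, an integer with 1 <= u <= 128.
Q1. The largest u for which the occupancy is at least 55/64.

Answer: u = 128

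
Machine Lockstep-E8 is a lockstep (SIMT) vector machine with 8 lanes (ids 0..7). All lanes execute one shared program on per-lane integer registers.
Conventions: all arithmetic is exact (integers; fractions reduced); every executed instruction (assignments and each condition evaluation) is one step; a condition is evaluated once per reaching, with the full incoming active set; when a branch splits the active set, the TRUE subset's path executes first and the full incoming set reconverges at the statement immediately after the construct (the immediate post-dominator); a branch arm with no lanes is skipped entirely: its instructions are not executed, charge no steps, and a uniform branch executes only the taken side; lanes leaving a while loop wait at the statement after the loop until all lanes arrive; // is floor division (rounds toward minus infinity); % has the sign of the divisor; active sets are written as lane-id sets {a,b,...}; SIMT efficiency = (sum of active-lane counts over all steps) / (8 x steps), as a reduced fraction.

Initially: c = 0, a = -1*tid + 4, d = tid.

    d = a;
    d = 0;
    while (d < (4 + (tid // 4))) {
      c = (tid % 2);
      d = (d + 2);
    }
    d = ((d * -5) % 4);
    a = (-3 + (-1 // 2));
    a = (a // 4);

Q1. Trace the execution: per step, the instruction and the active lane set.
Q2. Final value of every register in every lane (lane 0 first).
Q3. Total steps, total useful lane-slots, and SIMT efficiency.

step 0: d <- a                       {0,1,2,3,4,5,6,7}
step 1: d <- 0                       {0,1,2,3,4,5,6,7}
step 2: eval (d < (4 + (tid // 4)))  {0,1,2,3,4,5,6,7}
step 3: c <- (tid % 2)               {0,1,2,3,4,5,6,7}
step 4: d <- (d + 2)                 {0,1,2,3,4,5,6,7}
step 5: eval (d < (4 + (tid // 4)))  {0,1,2,3,4,5,6,7}
step 6: c <- (tid % 2)               {0,1,2,3,4,5,6,7}
step 7: d <- (d + 2)                 {0,1,2,3,4,5,6,7}
step 8: eval (d < (4 + (tid // 4)))  {0,1,2,3,4,5,6,7}
step 9: c <- (tid % 2)               {4,5,6,7}
step 10: d <- (d + 2)                 {4,5,6,7}
step 11: eval (d < (4 + (tid // 4)))  {4,5,6,7}
step 12: d <- ((d * -5) % 4)          {0,1,2,3,4,5,6,7}
step 13: a <- (-3 + (-1 // 2))        {0,1,2,3,4,5,6,7}
step 14: a <- (a // 4)                {0,1,2,3,4,5,6,7}

Answer: 15 steps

c: 0,1,0,1,0,1,0,1
a: -1,-1,-1,-1,-1,-1,-1,-1
d: 0,0,0,0,2,2,2,2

steps = 15; useful = 108; efficiency = 108/120 = 9/10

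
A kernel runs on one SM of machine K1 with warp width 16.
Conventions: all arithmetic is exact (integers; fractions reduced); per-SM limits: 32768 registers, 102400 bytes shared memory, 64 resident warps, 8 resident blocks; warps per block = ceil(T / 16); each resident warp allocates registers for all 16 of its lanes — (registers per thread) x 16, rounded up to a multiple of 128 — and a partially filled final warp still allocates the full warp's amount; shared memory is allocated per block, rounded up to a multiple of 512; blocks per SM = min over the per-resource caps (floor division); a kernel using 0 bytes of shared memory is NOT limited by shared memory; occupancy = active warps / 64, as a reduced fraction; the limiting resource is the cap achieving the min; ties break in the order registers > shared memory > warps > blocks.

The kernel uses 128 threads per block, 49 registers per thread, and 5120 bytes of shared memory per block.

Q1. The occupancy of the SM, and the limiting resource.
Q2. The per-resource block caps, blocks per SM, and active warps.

Answer: occupancy 1/2, limited by registers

registers: 4 blocks
shared memory: 20 blocks
warps: 8 blocks
blocks: 8 blocks

Answer: 4 blocks, 32 active warps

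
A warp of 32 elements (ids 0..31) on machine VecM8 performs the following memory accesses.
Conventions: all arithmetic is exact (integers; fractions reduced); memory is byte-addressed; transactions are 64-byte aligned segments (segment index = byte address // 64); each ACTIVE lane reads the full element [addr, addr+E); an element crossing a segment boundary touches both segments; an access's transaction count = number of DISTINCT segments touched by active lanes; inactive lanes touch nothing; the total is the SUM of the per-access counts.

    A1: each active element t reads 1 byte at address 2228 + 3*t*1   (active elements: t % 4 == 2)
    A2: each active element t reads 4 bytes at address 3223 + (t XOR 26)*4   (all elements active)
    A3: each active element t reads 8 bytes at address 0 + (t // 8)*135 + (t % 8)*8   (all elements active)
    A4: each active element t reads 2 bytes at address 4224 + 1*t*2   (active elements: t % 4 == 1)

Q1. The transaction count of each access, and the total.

A1: 3 transactions
A2: 3 transactions
A3: 7 transactions
A4: 1 transaction

Answer: 3,3,7,1; total 14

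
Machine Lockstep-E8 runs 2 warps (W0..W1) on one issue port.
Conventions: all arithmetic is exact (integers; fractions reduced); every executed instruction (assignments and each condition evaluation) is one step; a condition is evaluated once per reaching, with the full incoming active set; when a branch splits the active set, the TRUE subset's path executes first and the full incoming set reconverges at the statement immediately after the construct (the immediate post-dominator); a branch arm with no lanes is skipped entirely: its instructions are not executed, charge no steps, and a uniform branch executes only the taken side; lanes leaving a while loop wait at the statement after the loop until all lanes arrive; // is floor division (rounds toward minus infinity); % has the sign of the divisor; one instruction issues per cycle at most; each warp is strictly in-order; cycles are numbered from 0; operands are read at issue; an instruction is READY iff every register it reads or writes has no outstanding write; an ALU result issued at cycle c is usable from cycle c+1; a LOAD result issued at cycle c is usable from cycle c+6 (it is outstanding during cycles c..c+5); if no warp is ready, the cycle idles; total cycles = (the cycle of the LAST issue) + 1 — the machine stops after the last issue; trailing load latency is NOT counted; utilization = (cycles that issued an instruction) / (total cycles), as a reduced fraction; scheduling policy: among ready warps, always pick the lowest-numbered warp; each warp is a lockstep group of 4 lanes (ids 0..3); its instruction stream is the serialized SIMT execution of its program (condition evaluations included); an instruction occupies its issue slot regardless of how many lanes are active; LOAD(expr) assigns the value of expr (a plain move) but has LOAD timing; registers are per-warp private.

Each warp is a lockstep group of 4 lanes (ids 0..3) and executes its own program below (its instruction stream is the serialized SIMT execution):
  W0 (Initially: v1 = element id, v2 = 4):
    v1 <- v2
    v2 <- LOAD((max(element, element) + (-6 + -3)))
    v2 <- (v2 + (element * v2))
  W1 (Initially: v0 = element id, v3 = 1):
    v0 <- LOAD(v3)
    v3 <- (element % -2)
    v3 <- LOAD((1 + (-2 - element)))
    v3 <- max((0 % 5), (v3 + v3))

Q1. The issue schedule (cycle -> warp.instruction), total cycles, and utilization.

cycle 0: W0.I0
cycle 1: W0.I1
cycle 2: W1.I0
cycle 3: W1.I1
cycle 4: W1.I2
cycle 5: idle
cycle 6: idle
cycle 7: W0.I2
cycle 8: idle
cycle 9: idle
cycle 10: W1.I3

Answer: 11 cycles, utilization 7/11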